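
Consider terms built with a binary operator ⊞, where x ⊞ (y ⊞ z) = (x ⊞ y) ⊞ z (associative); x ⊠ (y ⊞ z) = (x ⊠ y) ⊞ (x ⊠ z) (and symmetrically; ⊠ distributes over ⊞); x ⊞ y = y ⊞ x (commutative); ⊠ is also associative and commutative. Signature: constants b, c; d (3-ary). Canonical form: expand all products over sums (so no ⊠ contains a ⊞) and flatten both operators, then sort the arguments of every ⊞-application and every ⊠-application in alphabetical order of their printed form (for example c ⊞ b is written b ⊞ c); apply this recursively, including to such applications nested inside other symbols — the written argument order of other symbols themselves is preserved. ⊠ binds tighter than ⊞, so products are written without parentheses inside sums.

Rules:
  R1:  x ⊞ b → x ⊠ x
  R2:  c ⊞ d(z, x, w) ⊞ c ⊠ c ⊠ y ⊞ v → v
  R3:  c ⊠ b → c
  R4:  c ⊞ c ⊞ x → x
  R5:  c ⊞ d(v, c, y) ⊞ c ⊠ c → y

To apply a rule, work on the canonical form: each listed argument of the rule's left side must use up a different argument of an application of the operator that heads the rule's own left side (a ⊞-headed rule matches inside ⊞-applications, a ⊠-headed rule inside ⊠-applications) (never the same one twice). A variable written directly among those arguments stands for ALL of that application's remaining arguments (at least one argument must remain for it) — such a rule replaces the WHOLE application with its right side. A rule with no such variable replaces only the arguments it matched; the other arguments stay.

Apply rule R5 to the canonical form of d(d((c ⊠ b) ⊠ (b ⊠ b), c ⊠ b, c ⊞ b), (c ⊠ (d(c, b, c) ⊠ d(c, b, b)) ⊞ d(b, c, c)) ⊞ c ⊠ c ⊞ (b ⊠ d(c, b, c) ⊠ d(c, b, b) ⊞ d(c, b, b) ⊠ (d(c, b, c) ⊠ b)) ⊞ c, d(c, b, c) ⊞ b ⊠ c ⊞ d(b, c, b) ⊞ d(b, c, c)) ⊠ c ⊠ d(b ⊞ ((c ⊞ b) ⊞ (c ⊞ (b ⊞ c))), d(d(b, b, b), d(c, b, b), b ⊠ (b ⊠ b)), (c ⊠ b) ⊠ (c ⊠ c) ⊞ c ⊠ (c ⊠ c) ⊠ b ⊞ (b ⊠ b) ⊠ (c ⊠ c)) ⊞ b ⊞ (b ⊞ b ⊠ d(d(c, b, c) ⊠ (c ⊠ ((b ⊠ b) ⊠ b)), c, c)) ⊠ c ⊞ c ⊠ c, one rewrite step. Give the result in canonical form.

Canonical form:  b ⊞ b ⊠ c ⊞ b ⊠ c ⊠ d(b ⊠ b ⊠ b ⊠ c ⊠ d(c, b, c), c, c) ⊞ c ⊠ c ⊞ c ⊠ d(b ⊞ b ⊞ b ⊞ c ⊞ c ⊞ c, d(d(b, b, b), d(c, b, b), b ⊠ b ⊠ b), b ⊠ b ⊠ c ⊠ c ⊞ b ⊠ c ⊠ c ⊠ c ⊞ b ⊠ c ⊠ c ⊠ c) ⊠ d(d(b ⊠ b ⊠ b ⊠ c, b ⊠ c, b ⊞ c), b ⊠ d(c, b, b) ⊠ d(c, b, c) ⊞ b ⊠ d(c, b, b) ⊠ d(c, b, c) ⊞ c ⊞ c ⊠ c ⊞ c ⊠ d(c, b, b) ⊠ d(c, b, c) ⊞ d(b, c, c), b ⊠ c ⊞ d(b, c, b) ⊞ d(b, c, c) ⊞ d(c, b, c))
R5 matches:  uses c, c ⊠ c, d(b, c, c);  v := b, y := c
New term:  b ⊞ b ⊠ c ⊞ b ⊠ c ⊠ d(b ⊠ b ⊠ b ⊠ c ⊠ d(c, b, c), c, c) ⊞ c ⊠ c ⊞ c ⊠ d(b ⊞ b ⊞ b ⊞ c ⊞ c ⊞ c, d(d(b, b, b), d(c, b, b), b ⊠ b ⊠ b), b ⊠ b ⊠ c ⊠ c ⊞ b ⊠ c ⊠ c ⊠ c ⊞ b ⊠ c ⊠ c ⊠ c) ⊠ d(d(b ⊠ b ⊠ b ⊠ c, b ⊠ c, b ⊞ c), b ⊠ d(c, b, b) ⊠ d(c, b, c) ⊞ b ⊠ d(c, b, b) ⊠ d(c, b, c) ⊞ c ⊞ c ⊠ d(c, b, b) ⊠ d(c, b, c), b ⊠ c ⊞ d(b, c, b) ⊞ d(b, c, c) ⊞ d(c, b, c))

Answer: b ⊞ b ⊠ c ⊞ b ⊠ c ⊠ d(b ⊠ b ⊠ b ⊠ c ⊠ d(c, b, c), c, c) ⊞ c ⊠ c ⊞ c ⊠ d(b ⊞ b ⊞ b ⊞ c ⊞ c ⊞ c, d(d(b, b, b), d(c, b, b), b ⊠ b ⊠ b), b ⊠ b ⊠ c ⊠ c ⊞ b ⊠ c ⊠ c ⊠ c ⊞ b ⊠ c ⊠ c ⊠ c) ⊠ d(d(b ⊠ b ⊠ b ⊠ c, b ⊠ c, b ⊞ c), b ⊠ d(c, b, b) ⊠ d(c, b, c) ⊞ b ⊠ d(c, b, b) ⊠ d(c, b, c) ⊞ c ⊞ c ⊠ d(c, b, b) ⊠ d(c, b, c), b ⊠ c ⊞ d(b, c, b) ⊞ d(b, c, c) ⊞ d(c, b, c))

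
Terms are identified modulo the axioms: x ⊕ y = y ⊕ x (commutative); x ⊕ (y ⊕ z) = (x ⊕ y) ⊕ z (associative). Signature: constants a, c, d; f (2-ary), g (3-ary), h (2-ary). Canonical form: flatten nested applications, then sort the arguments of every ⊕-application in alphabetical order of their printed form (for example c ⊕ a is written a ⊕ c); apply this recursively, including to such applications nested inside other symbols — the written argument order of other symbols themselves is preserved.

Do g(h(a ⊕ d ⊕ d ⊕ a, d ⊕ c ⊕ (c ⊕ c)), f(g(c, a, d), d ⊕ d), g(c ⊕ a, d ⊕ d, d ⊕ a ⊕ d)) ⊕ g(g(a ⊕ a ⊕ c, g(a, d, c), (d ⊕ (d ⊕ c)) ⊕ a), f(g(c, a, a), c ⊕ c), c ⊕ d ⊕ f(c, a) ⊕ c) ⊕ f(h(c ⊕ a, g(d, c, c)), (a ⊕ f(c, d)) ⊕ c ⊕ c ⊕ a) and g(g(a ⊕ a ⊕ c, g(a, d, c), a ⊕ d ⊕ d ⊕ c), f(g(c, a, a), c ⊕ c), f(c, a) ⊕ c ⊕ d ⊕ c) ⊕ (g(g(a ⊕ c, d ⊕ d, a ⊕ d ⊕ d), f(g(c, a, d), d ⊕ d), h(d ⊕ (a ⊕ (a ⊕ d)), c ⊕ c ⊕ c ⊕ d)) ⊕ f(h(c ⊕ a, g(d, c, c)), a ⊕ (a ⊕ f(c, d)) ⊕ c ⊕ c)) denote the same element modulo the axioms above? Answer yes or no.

Answer: no — f(h(a ⊕ c, g(d, c, c)), a ⊕ a ⊕ c ⊕ c ⊕ f(c, d)) ⊕ g(g(a ⊕ a ⊕ c, g(a, d, c), a ⊕ c ⊕ d ⊕ d), f(g(c, a, a), c ⊕ c), c ⊕ c ⊕ d ⊕ f(c, a)) ⊕ g(h(a ⊕ a ⊕ d ⊕ d, c ⊕ c ⊕ c ⊕ d), f(g(c, a, d), d ⊕ d), g(a ⊕ c, d ⊕ d, a ⊕ d ⊕ d)) vs f(h(a ⊕ c, g(d, c, c)), a ⊕ a ⊕ c ⊕ c ⊕ f(c, d)) ⊕ g(g(a ⊕ a ⊕ c, g(a, d, c), a ⊕ c ⊕ d ⊕ d), f(g(c, a, a), c ⊕ c), c ⊕ c ⊕ d ⊕ f(c, a)) ⊕ g(g(a ⊕ c, d ⊕ d, a ⊕ d ⊕ d), f(g(c, a, d), d ⊕ d), h(a ⊕ a ⊕ d ⊕ d, c ⊕ c ⊕ c ⊕ d))

Derivation:
Left:  g(h(a ⊕ d ⊕ d ⊕ a, d ⊕ c ⊕ (c ⊕ c)), f(g(c, a, d), d ⊕ d), g(c ⊕ a, d ⊕ d, d ⊕ a ⊕ d)) ⊕ g(g(a ⊕ a ⊕ c, g(a, d, c), (d ⊕ (d ⊕ c)) ⊕ a), f(g(c, a, a), c ⊕ c), c ⊕ d ⊕ f(c, a) ⊕ c) ⊕ f(h(c ⊕ a, g(d, c, c)), (a ⊕ f(c, d)) ⊕ c ⊕ c ⊕ a)
  Simplify inside:  g(h(a ⊕ d ⊕ d ⊕ a, d ⊕ c ⊕ (c ⊕ c)), f(g(c, a, d), d ⊕ d), g(c ⊕ a, d ⊕ d, d ⊕ a ⊕ d))  →  g(h(a ⊕ a ⊕ d ⊕ d, c ⊕ c ⊕ c ⊕ d), f(g(c, a, d), d ⊕ d), g(a ⊕ c, d ⊕ d, a ⊕ d ⊕ d))
  Simplify inside:  g(g(a ⊕ a ⊕ c, g(a, d, c), (d ⊕ (d ⊕ c)) ⊕ a), f(g(c, a, a), c ⊕ c), c ⊕ d ⊕ f(c, a) ⊕ c)  →  g(g(a ⊕ a ⊕ c, g(a, d, c), a ⊕ c ⊕ d ⊕ d), f(g(c, a, a), c ⊕ c), c ⊕ c ⊕ d ⊕ f(c, a))
  Inside:  f(h(c ⊕ a, g(d, c, c)), (a ⊕ f(c, d)) ⊕ c ⊕ c ⊕ a)  →  f(h(a ⊕ c, g(d, c, c)), a ⊕ a ⊕ c ⊕ c ⊕ f(c, d))
  Order the arguments:  f(h(a ⊕ c, g(d, c, c)), a ⊕ a ⊕ c ⊕ c ⊕ f(c, d)) ⊕ g(g(a ⊕ a ⊕ c, g(a, d, c), a ⊕ c ⊕ d ⊕ d), f(g(c, a, a), c ⊕ c), c ⊕ c ⊕ d ⊕ f(c, a)) ⊕ g(h(a ⊕ a ⊕ d ⊕ d, c ⊕ c ⊕ c ⊕ d), f(g(c, a, d), d ⊕ d), g(a ⊕ c, d ⊕ d, a ⊕ d ⊕ d))
Right:  g(g(a ⊕ a ⊕ c, g(a, d, c), a ⊕ d ⊕ d ⊕ c), f(g(c, a, a), c ⊕ c), f(c, a) ⊕ c ⊕ d ⊕ c) ⊕ (g(g(a ⊕ c, d ⊕ d, a ⊕ d ⊕ d), f(g(c, a, d), d ⊕ d), h(d ⊕ (a ⊕ (a ⊕ d)), c ⊕ c ⊕ c ⊕ d)) ⊕ f(h(c ⊕ a, g(d, c, c)), a ⊕ (a ⊕ f(c, d)) ⊕ c ⊕ c))
  Merge nested applications:  g(g(a ⊕ a ⊕ c, g(a, d, c), a ⊕ d ⊕ d ⊕ c), f(g(c, a, a), c ⊕ c), f(c, a) ⊕ c ⊕ d ⊕ c) ⊕ g(g(a ⊕ c, d ⊕ d, a ⊕ d ⊕ d), f(g(c, a, d), d ⊕ d), h(d ⊕ (a ⊕ (a ⊕ d)), c ⊕ c ⊕ c ⊕ d)) ⊕ f(h(c ⊕ a, g(d, c, c)), a ⊕ (a ⊕ f(c, d)) ⊕ c ⊕ c)
  Simplify inside:  g(g(a ⊕ a ⊕ c, g(a, d, c), a ⊕ d ⊕ d ⊕ c), f(g(c, a, a), c ⊕ c), f(c, a) ⊕ c ⊕ d ⊕ c)  →  g(g(a ⊕ a ⊕ c, g(a, d, c), a ⊕ c ⊕ d ⊕ d), f(g(c, a, a), c ⊕ c), c ⊕ c ⊕ d ⊕ f(c, a))
  Canonicalize subterm:  g(g(a ⊕ c, d ⊕ d, a ⊕ d ⊕ d), f(g(c, a, d), d ⊕ d), h(d ⊕ (a ⊕ (a ⊕ d)), c ⊕ c ⊕ c ⊕ d))  →  g(g(a ⊕ c, d ⊕ d, a ⊕ d ⊕ d), f(g(c, a, d), d ⊕ d), h(a ⊕ a ⊕ d ⊕ d, c ⊕ c ⊕ c ⊕ d))
  Canonicalize subterm:  f(h(c ⊕ a, g(d, c, c)), a ⊕ (a ⊕ f(c, d)) ⊕ c ⊕ c)  →  f(h(a ⊕ c, g(d, c, c)), a ⊕ a ⊕ c ⊕ c ⊕ f(c, d))
  Sort:  f(h(a ⊕ c, g(d, c, c)), a ⊕ a ⊕ c ⊕ c ⊕ f(c, d)) ⊕ g(g(a ⊕ a ⊕ c, g(a, d, c), a ⊕ c ⊕ d ⊕ d), f(g(c, a, a), c ⊕ c), c ⊕ c ⊕ d ⊕ f(c, a)) ⊕ g(g(a ⊕ c, d ⊕ d, a ⊕ d ⊕ d), f(g(c, a, d), d ⊕ d), h(a ⊕ a ⊕ d ⊕ d, c ⊕ c ⊕ c ⊕ d))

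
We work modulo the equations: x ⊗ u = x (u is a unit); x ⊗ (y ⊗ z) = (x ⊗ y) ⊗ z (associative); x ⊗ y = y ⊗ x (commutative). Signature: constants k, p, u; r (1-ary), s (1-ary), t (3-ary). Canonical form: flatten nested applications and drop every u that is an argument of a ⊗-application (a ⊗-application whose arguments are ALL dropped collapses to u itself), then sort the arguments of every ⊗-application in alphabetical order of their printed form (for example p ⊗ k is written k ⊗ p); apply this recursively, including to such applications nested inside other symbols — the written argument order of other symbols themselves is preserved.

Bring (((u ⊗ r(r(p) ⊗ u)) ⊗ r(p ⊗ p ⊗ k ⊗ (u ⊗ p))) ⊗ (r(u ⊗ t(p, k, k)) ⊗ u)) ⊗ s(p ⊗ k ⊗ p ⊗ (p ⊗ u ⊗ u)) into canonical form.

Answer: r(k ⊗ p ⊗ p ⊗ p) ⊗ r(r(p)) ⊗ r(t(p, k, k)) ⊗ s(k ⊗ p ⊗ p ⊗ p)

Derivation:
Un-nest:  u ⊗ r(r(p) ⊗ u) ⊗ r(p ⊗ p ⊗ k ⊗ (u ⊗ p)) ⊗ r(u ⊗ t(p, k, k)) ⊗ u ⊗ s(p ⊗ k ⊗ p ⊗ (p ⊗ u ⊗ u))
Simplify inside:  r(r(p) ⊗ u)  →  r(r(p))
Canonicalize subterm:  r(p ⊗ p ⊗ k ⊗ (u ⊗ p))  →  r(k ⊗ p ⊗ p ⊗ p)
Canonicalize subterm:  r(u ⊗ t(p, k, k))  →  r(t(p, k, k))
Drop the unit:  drop u (×2)
Order the arguments:  r(k ⊗ p ⊗ p ⊗ p) ⊗ r(r(p)) ⊗ r(t(p, k, k)) ⊗ s(k ⊗ p ⊗ p ⊗ p)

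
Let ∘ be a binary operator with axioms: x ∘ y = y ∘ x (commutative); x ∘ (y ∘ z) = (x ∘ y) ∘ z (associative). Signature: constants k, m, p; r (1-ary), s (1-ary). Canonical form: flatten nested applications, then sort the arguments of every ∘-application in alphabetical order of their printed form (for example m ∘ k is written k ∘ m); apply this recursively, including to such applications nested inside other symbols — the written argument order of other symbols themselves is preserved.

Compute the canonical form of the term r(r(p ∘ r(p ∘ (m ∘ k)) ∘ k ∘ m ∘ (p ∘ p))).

Answer: r(r(k ∘ m ∘ p ∘ p ∘ p ∘ r(k ∘ m ∘ p)))

Derivation:
Descend into:  p ∘ r(p ∘ (m ∘ k)) ∘ k ∘ m ∘ (p ∘ p)
Un-nest:  p ∘ r(p ∘ (m ∘ k)) ∘ k ∘ m ∘ p ∘ p
Inside:  r(p ∘ (m ∘ k))  →  r(k ∘ m ∘ p)
Order the arguments:  k ∘ m ∘ p ∘ p ∘ p ∘ r(k ∘ m ∘ p)
Reassemble:  r(r(k ∘ m ∘ p ∘ p ∘ p ∘ r(k ∘ m ∘ p)))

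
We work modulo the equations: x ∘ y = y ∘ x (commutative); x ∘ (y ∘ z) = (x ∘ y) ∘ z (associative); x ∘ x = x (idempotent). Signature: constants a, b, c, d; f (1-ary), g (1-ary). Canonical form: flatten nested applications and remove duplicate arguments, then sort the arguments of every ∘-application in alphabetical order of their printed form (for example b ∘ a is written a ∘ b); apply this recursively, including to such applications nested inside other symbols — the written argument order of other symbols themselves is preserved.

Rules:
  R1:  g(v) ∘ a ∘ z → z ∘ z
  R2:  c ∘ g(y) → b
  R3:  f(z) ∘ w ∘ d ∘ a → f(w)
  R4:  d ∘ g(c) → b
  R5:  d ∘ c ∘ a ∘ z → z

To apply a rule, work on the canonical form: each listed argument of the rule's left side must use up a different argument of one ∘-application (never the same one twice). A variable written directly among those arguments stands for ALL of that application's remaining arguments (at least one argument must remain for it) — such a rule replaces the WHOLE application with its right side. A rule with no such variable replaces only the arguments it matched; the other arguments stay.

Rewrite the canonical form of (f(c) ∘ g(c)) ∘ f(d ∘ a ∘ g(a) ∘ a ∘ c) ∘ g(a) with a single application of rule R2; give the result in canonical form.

Canonical form:  f(a ∘ c ∘ d ∘ g(a)) ∘ f(c) ∘ g(a) ∘ g(c)
Match R2:  consume c, g(a);  y := a
Giving:  f(a ∘ b ∘ d) ∘ f(c) ∘ g(a) ∘ g(c)

Answer: f(a ∘ b ∘ d) ∘ f(c) ∘ g(a) ∘ g(c)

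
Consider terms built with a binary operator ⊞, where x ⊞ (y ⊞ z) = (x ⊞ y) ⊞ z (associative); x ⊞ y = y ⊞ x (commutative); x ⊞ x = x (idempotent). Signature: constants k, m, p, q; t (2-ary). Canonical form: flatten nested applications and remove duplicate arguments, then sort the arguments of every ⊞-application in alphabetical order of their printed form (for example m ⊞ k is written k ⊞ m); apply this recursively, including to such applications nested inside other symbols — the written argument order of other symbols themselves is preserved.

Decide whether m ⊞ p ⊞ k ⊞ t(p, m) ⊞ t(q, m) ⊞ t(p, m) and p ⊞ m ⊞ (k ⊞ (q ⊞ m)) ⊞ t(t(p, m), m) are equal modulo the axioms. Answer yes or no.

Left:  m ⊞ p ⊞ k ⊞ t(p, m) ⊞ t(q, m) ⊞ t(p, m)
  Deduplicate:  drop duplicate t(p, m)
  Order the arguments:  k ⊞ m ⊞ p ⊞ t(p, m) ⊞ t(q, m)
Right:  p ⊞ m ⊞ (k ⊞ (q ⊞ m)) ⊞ t(t(p, m), m)
  Flatten:  p ⊞ m ⊞ k ⊞ q ⊞ m ⊞ t(t(p, m), m)
  Drop duplicates:  drop duplicate m
  Order the arguments:  k ⊞ m ⊞ p ⊞ q ⊞ t(t(p, m), m)

Answer: no — k ⊞ m ⊞ p ⊞ t(p, m) ⊞ t(q, m) vs k ⊞ m ⊞ p ⊞ q ⊞ t(t(p, m), m)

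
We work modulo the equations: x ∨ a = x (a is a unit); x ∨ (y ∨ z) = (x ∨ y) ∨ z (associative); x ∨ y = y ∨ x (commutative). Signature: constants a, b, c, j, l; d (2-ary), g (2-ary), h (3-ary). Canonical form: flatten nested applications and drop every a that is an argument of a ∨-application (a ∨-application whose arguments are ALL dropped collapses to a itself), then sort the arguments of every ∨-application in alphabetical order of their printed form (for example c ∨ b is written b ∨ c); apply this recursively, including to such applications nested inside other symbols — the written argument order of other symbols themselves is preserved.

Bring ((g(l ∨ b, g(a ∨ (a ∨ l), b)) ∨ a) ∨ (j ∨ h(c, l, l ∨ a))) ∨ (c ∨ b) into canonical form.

Answer: b ∨ c ∨ g(b ∨ l, g(l, b)) ∨ h(c, l, l) ∨ j

Derivation:
Un-nest:  g(l ∨ b, g(a ∨ (a ∨ l), b)) ∨ a ∨ j ∨ h(c, l, l ∨ a) ∨ c ∨ b
Inside:  g(l ∨ b, g(a ∨ (a ∨ l), b))  →  g(b ∨ l, g(l, b))
Canonicalize subterm:  h(c, l, l ∨ a)  →  h(c, l, l)
Units out:  drop a
Order the arguments:  b ∨ c ∨ g(b ∨ l, g(l, b)) ∨ h(c, l, l) ∨ j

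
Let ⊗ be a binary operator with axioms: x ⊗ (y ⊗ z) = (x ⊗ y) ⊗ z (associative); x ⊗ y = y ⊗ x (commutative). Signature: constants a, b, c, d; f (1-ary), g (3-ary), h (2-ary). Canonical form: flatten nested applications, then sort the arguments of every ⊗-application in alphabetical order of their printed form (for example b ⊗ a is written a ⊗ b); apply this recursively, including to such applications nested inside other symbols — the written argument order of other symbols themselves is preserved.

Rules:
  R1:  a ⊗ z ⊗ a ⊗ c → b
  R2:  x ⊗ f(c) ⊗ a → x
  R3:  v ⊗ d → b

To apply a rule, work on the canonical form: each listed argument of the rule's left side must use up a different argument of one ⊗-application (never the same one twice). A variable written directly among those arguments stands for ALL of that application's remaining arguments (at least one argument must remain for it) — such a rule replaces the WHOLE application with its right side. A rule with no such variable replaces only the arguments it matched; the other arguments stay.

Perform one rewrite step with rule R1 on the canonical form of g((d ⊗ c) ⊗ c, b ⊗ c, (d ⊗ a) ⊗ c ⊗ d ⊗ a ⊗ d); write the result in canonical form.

Canonical form:  g(c ⊗ c ⊗ d, b ⊗ c, a ⊗ a ⊗ c ⊗ d ⊗ d ⊗ d)
R1 matches:  uses a, a, c;  z := d ⊗ d ⊗ d
The extension variable absorbs all remaining arguments, so the whole application is rewritten.
New term:  g(c ⊗ c ⊗ d, b ⊗ c, b)

Answer: g(c ⊗ c ⊗ d, b ⊗ c, b)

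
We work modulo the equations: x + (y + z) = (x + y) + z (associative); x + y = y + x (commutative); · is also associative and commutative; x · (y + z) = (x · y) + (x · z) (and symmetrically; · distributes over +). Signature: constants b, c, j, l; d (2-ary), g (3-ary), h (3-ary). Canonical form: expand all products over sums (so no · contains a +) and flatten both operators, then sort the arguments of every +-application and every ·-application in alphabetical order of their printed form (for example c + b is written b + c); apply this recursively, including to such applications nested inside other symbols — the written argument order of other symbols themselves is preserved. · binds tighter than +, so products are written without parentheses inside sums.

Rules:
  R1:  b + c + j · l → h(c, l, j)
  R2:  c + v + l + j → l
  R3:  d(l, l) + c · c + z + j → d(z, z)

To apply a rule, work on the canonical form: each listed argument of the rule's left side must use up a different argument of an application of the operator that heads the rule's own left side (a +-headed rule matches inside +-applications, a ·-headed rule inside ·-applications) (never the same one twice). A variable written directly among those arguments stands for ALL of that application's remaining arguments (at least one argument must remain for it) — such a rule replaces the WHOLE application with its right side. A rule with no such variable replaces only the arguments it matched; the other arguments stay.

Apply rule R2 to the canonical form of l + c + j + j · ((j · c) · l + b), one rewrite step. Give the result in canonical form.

Answer: l

Derivation:
Canonical form:  b · j + c + c · j · j · l + j + l
Match R2:  consume c, j, l;  v := b · j + c · j · j · l
The extension variable absorbs all remaining arguments, so the whole application is rewritten.
Result:  l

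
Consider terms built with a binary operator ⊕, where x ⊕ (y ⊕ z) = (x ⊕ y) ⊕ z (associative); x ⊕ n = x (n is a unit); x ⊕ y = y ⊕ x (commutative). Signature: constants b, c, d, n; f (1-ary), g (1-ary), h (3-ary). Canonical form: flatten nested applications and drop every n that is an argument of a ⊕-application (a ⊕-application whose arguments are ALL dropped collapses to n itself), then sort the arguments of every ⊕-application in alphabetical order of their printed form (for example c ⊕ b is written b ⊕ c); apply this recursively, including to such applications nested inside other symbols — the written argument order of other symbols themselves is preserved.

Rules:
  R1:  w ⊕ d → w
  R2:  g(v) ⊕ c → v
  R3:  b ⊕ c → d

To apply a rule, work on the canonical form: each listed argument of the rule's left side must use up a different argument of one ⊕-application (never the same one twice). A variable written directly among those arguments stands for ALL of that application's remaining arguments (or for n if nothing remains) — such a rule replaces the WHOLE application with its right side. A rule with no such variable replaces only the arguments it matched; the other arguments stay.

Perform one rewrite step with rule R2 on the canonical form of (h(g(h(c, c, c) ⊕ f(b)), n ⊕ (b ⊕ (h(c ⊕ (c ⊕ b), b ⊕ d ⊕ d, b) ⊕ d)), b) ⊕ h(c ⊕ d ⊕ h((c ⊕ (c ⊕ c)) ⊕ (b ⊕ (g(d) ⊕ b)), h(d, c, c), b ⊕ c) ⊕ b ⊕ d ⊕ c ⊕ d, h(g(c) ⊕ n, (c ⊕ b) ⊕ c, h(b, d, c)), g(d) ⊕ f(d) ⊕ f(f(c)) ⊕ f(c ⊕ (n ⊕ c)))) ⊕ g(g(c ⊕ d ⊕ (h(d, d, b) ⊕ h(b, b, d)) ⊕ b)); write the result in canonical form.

Canonical form:  g(g(b ⊕ c ⊕ d ⊕ h(b, b, d) ⊕ h(d, d, b))) ⊕ h(b ⊕ c ⊕ c ⊕ d ⊕ d ⊕ d ⊕ h(b ⊕ b ⊕ c ⊕ c ⊕ c ⊕ g(d), h(d, c, c), b ⊕ c), h(g(c), b ⊕ c ⊕ c, h(b, d, c)), f(c ⊕ c) ⊕ f(d) ⊕ f(f(c)) ⊕ g(d)) ⊕ h(g(f(b) ⊕ h(c, c, c)), b ⊕ d ⊕ h(b ⊕ c ⊕ c, b ⊕ d ⊕ d, b), b)
Match R2:  consume c, g(d);  v := d
New term:  g(g(b ⊕ c ⊕ d ⊕ h(b, b, d) ⊕ h(d, d, b))) ⊕ h(b ⊕ c ⊕ c ⊕ d ⊕ d ⊕ d ⊕ h(b ⊕ b ⊕ c ⊕ c ⊕ d, h(d, c, c), b ⊕ c), h(g(c), b ⊕ c ⊕ c, h(b, d, c)), f(c ⊕ c) ⊕ f(d) ⊕ f(f(c)) ⊕ g(d)) ⊕ h(g(f(b) ⊕ h(c, c, c)), b ⊕ d ⊕ h(b ⊕ c ⊕ c, b ⊕ d ⊕ d, b), b)

Answer: g(g(b ⊕ c ⊕ d ⊕ h(b, b, d) ⊕ h(d, d, b))) ⊕ h(b ⊕ c ⊕ c ⊕ d ⊕ d ⊕ d ⊕ h(b ⊕ b ⊕ c ⊕ c ⊕ d, h(d, c, c), b ⊕ c), h(g(c), b ⊕ c ⊕ c, h(b, d, c)), f(c ⊕ c) ⊕ f(d) ⊕ f(f(c)) ⊕ g(d)) ⊕ h(g(f(b) ⊕ h(c, c, c)), b ⊕ d ⊕ h(b ⊕ c ⊕ c, b ⊕ d ⊕ d, b), b)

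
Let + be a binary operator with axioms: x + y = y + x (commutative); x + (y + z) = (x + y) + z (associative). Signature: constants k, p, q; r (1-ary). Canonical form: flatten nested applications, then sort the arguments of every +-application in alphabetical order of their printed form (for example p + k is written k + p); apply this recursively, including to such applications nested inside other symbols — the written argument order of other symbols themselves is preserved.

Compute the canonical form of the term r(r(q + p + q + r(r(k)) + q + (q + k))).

Focus inside:  q + p + q + r(r(k)) + q + (q + k)
Merge nested applications:  q + p + q + r(r(k)) + q + q + k
Sort arguments:  k + p + q + q + q + q + r(r(k))
Reassemble:  r(r(k + p + q + q + q + q + r(r(k))))

Answer: r(r(k + p + q + q + q + q + r(r(k))))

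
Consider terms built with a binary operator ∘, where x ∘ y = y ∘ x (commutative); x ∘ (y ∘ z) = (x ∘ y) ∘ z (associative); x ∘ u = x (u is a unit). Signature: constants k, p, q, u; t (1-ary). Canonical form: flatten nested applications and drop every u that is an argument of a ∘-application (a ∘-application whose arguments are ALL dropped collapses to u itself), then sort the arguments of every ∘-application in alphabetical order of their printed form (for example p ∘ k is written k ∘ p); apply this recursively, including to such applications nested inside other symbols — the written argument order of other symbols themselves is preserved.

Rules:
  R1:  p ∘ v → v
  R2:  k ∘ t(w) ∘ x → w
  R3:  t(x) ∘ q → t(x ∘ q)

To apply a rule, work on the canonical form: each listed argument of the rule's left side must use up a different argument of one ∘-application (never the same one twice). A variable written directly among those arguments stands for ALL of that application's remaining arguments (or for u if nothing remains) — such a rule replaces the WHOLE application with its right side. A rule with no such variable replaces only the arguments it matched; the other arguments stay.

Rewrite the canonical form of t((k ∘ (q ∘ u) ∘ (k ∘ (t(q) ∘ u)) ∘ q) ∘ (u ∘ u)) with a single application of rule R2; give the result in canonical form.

Answer: t(q)

Derivation:
Canonical form:  t(k ∘ k ∘ q ∘ q ∘ t(q))
R2 matches:  uses k, t(q);  w := q, x := k ∘ q ∘ q
The variable takes the whole remainder — replace the entire application.
New term:  t(q)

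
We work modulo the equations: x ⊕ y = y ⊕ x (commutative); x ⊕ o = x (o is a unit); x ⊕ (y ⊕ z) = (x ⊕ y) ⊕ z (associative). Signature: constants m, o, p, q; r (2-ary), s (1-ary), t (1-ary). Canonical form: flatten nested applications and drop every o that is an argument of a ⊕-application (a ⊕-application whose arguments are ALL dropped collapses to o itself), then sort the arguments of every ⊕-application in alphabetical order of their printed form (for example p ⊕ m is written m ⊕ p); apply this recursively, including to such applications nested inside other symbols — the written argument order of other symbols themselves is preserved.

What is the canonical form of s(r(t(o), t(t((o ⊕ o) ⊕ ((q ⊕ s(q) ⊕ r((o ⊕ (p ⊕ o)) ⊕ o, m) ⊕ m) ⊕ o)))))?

Focus inside:  (o ⊕ o) ⊕ ((q ⊕ s(q) ⊕ r((o ⊕ (p ⊕ o)) ⊕ o, m) ⊕ m) ⊕ o)
Flatten:  o ⊕ o ⊕ q ⊕ s(q) ⊕ r((o ⊕ (p ⊕ o)) ⊕ o, m) ⊕ m ⊕ o
Simplify inside:  r((o ⊕ (p ⊕ o)) ⊕ o, m)  →  r(p, m)
Units out:  drop o (×3)
Sort arguments:  m ⊕ q ⊕ r(p, m) ⊕ s(q)
Put back:  s(r(t(o), t(t(m ⊕ q ⊕ r(p, m) ⊕ s(q)))))

Answer: s(r(t(o), t(t(m ⊕ q ⊕ r(p, m) ⊕ s(q)))))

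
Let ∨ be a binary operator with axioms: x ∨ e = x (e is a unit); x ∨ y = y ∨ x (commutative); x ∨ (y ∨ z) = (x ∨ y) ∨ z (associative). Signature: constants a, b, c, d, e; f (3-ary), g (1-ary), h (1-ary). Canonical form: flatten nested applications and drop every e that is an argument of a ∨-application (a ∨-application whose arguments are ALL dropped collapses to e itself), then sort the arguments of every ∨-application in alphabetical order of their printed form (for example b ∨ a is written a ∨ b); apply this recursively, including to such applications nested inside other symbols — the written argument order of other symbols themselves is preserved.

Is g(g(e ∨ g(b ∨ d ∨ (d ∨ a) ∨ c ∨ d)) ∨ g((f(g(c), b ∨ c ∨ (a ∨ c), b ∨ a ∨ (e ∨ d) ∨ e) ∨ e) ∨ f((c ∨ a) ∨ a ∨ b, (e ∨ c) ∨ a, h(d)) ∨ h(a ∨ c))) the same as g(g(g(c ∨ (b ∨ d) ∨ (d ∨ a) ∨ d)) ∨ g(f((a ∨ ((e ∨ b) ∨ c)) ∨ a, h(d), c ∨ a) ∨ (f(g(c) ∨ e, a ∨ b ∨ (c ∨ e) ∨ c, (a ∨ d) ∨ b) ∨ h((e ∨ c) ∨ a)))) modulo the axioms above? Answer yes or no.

Answer: no — g(g(f(a ∨ a ∨ b ∨ c, a ∨ c, h(d)) ∨ f(g(c), a ∨ b ∨ c ∨ c, a ∨ b ∨ d) ∨ h(a ∨ c)) ∨ g(g(a ∨ b ∨ c ∨ d ∨ d ∨ d))) vs g(g(f(a ∨ a ∨ b ∨ c, h(d), a ∨ c) ∨ f(g(c), a ∨ b ∨ c ∨ c, a ∨ b ∨ d) ∨ h(a ∨ c)) ∨ g(g(a ∨ b ∨ c ∨ d ∨ d ∨ d)))

Derivation:
Left:  g(g(e ∨ g(b ∨ d ∨ (d ∨ a) ∨ c ∨ d)) ∨ g((f(g(c), b ∨ c ∨ (a ∨ c), b ∨ a ∨ (e ∨ d) ∨ e) ∨ e) ∨ f((c ∨ a) ∨ a ∨ b, (e ∨ c) ∨ a, h(d)) ∨ h(a ∨ c)))
  Descend into:  g(e ∨ g(b ∨ d ∨ (d ∨ a) ∨ c ∨ d)) ∨ g((f(g(c), b ∨ c ∨ (a ∨ c), b ∨ a ∨ (e ∨ d) ∨ e) ∨ e) ∨ f((c ∨ a) ∨ a ∨ b, (e ∨ c) ∨ a, h(d)) ∨ h(a ∨ c))
  Inside:  g(e ∨ g(b ∨ d ∨ (d ∨ a) ∨ c ∨ d))  →  g(g(a ∨ b ∨ c ∨ d ∨ d ∨ d))
  Simplify inside:  g((f(g(c), b ∨ c ∨ (a ∨ c), b ∨ a ∨ (e ∨ d) ∨ e) ∨ e) ∨ f((c ∨ a) ∨ a ∨ b, (e ∨ c) ∨ a, h(d)) ∨ h(a ∨ c))  →  g(f(a ∨ a ∨ b ∨ c, a ∨ c, h(d)) ∨ f(g(c), a ∨ b ∨ c ∨ c, a ∨ b ∨ d) ∨ h(a ∨ c))
  Sort:  g(f(a ∨ a ∨ b ∨ c, a ∨ c, h(d)) ∨ f(g(c), a ∨ b ∨ c ∨ c, a ∨ b ∨ d) ∨ h(a ∨ c)) ∨ g(g(a ∨ b ∨ c ∨ d ∨ d ∨ d))
  Reassemble:  g(g(f(a ∨ a ∨ b ∨ c, a ∨ c, h(d)) ∨ f(g(c), a ∨ b ∨ c ∨ c, a ∨ b ∨ d) ∨ h(a ∨ c)) ∨ g(g(a ∨ b ∨ c ∨ d ∨ d ∨ d)))
Right:  g(g(g(c ∨ (b ∨ d) ∨ (d ∨ a) ∨ d)) ∨ g(f((a ∨ ((e ∨ b) ∨ c)) ∨ a, h(d), c ∨ a) ∨ (f(g(c) ∨ e, a ∨ b ∨ (c ∨ e) ∨ c, (a ∨ d) ∨ b) ∨ h((e ∨ c) ∨ a))))
  Focus inside:  g(g(c ∨ (b ∨ d) ∨ (d ∨ a) ∨ d)) ∨ g(f((a ∨ ((e ∨ b) ∨ c)) ∨ a, h(d), c ∨ a) ∨ (f(g(c) ∨ e, a ∨ b ∨ (c ∨ e) ∨ c, (a ∨ d) ∨ b) ∨ h((e ∨ c) ∨ a)))
  Canonicalize subterm:  g(g(c ∨ (b ∨ d) ∨ (d ∨ a) ∨ d))  →  g(g(a ∨ b ∨ c ∨ d ∨ d ∨ d))
  Canonicalize subterm:  g(f((a ∨ ((e ∨ b) ∨ c)) ∨ a, h(d), c ∨ a) ∨ (f(g(c) ∨ e, a ∨ b ∨ (c ∨ e) ∨ c, (a ∨ d) ∨ b) ∨ h((e ∨ c) ∨ a)))  →  g(f(a ∨ a ∨ b ∨ c, h(d), a ∨ c) ∨ f(g(c), a ∨ b ∨ c ∨ c, a ∨ b ∨ d) ∨ h(a ∨ c))
  Sort arguments:  g(f(a ∨ a ∨ b ∨ c, h(d), a ∨ c) ∨ f(g(c), a ∨ b ∨ c ∨ c, a ∨ b ∨ d) ∨ h(a ∨ c)) ∨ g(g(a ∨ b ∨ c ∨ d ∨ d ∨ d))
  Reassemble:  g(g(f(a ∨ a ∨ b ∨ c, h(d), a ∨ c) ∨ f(g(c), a ∨ b ∨ c ∨ c, a ∨ b ∨ d) ∨ h(a ∨ c)) ∨ g(g(a ∨ b ∨ c ∨ d ∨ d ∨ d)))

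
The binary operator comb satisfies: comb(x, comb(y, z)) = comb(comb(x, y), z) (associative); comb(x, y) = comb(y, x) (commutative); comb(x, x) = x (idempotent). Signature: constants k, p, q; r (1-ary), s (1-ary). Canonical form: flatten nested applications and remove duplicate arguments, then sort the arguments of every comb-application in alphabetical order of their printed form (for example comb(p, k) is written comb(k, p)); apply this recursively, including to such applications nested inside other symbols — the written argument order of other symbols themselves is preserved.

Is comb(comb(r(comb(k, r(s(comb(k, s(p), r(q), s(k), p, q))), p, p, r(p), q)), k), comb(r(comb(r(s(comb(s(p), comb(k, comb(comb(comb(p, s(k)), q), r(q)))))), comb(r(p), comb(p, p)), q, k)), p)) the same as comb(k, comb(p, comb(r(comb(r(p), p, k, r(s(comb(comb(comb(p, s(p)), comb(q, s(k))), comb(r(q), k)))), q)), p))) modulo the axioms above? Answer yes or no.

Answer: yes — both canonical forms are comb(k, p, r(comb(k, p, q, r(p), r(s(comb(k, p, q, r(q), s(k), s(p)))))))

Derivation:
Left:  comb(comb(r(comb(k, r(s(comb(k, s(p), r(q), s(k), p, q))), p, p, r(p), q)), k), comb(r(comb(r(s(comb(s(p), comb(k, comb(comb(comb(p, s(k)), q), r(q)))))), comb(r(p), comb(p, p)), q, k)), p))
  Flatten:  comb(r(comb(k, r(s(comb(k, s(p), r(q), s(k), p, q))), p, p, r(p), q)), k, r(comb(r(s(comb(s(p), comb(k, comb(comb(comb(p, s(k)), q), r(q)))))), comb(r(p), comb(p, p)), q, k)), p)
  Simplify inside:  r(comb(k, r(s(comb(k, s(p), r(q), s(k), p, q))), p, p, r(p), q))  →  r(comb(k, p, q, r(p), r(s(comb(k, p, q, r(q), s(k), s(p))))))
  Inside:  r(comb(r(s(comb(s(p), comb(k, comb(comb(comb(p, s(k)), q), r(q)))))), comb(r(p), comb(p, p)), q, k))  →  r(comb(k, p, q, r(p), r(s(comb(k, p, q, r(q), s(k), s(p))))))
  Deduplicate:  drop duplicate r(comb(k, p, q, r(p), r(s(comb(k, p, q, r(q), s(k), s(p))))))
  Sort:  comb(k, p, r(comb(k, p, q, r(p), r(s(comb(k, p, q, r(q), s(k), s(p)))))))
Right:  comb(k, comb(p, comb(r(comb(r(p), p, k, r(s(comb(comb(comb(p, s(p)), comb(q, s(k))), comb(r(q), k)))), q)), p)))
  Un-nest:  comb(k, p, r(comb(r(p), p, k, r(s(comb(comb(comb(p, s(p)), comb(q, s(k))), comb(r(q), k)))), q)), p)
  Simplify inside:  r(comb(r(p), p, k, r(s(comb(comb(comb(p, s(p)), comb(q, s(k))), comb(r(q), k)))), q))  →  r(comb(k, p, q, r(p), r(s(comb(k, p, q, r(q), s(k), s(p))))))
  Deduplicate:  drop duplicate p
  Sort arguments:  comb(k, p, r(comb(k, p, q, r(p), r(s(comb(k, p, q, r(q), s(k), s(p)))))))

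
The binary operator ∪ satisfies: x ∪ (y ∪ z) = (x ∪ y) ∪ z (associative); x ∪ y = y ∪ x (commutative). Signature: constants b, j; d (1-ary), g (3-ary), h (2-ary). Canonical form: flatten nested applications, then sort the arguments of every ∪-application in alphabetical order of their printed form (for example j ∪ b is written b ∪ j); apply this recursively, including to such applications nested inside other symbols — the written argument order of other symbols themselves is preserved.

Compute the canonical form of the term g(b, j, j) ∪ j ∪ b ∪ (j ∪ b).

Flatten:  g(b, j, j) ∪ j ∪ b ∪ j ∪ b
Sort:  b ∪ b ∪ g(b, j, j) ∪ j ∪ j

Answer: b ∪ b ∪ g(b, j, j) ∪ j ∪ j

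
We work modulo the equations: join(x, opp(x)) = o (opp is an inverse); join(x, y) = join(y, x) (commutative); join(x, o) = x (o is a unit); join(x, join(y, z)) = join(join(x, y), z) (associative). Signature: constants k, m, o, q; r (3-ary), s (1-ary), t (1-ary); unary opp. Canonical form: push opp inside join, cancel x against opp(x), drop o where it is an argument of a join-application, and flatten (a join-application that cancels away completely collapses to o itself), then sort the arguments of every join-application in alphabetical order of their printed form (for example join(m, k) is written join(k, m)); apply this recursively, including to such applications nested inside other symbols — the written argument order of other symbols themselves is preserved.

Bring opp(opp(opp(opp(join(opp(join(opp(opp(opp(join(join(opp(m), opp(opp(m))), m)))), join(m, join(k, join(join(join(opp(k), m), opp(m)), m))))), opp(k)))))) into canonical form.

Answer: join(opp(k), opp(m))

Derivation:
Push opp inside:  distribute opp over join and collapse double opp
Combine occurrences:  join(opp(m), opp(k))
Order the arguments:  join(opp(k), opp(m))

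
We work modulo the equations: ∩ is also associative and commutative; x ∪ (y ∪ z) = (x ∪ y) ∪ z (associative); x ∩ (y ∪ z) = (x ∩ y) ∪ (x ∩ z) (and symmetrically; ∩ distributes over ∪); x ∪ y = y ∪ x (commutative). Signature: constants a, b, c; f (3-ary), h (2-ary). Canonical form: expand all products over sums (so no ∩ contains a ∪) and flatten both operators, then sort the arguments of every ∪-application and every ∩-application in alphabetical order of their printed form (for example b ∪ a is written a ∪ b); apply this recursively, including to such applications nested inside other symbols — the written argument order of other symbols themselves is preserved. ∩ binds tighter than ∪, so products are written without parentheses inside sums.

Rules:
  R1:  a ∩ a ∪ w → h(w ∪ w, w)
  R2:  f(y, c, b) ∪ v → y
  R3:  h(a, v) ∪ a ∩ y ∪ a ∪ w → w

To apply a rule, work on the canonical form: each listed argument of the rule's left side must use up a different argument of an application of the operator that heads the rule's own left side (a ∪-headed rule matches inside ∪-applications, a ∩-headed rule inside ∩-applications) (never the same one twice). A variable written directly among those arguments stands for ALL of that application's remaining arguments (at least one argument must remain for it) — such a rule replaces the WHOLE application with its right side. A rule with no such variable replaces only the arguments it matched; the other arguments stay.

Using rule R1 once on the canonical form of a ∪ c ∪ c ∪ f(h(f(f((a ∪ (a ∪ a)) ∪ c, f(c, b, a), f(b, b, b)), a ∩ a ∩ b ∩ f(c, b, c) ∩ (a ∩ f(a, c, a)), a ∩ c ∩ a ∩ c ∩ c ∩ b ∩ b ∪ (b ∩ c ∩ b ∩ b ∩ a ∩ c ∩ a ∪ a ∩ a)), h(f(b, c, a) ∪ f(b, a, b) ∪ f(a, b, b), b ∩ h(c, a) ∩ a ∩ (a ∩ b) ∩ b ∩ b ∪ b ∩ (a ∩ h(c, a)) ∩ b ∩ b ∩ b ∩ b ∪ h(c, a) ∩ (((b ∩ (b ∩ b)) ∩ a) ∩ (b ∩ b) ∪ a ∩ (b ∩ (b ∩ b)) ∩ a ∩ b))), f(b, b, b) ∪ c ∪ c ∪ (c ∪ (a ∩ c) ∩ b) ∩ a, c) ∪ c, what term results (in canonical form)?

Canonical form:  a ∪ c ∪ c ∪ c ∪ f(h(f(f(a ∪ a ∪ a ∪ c, f(c, b, a), f(b, b, b)), a ∩ a ∩ a ∩ b ∩ f(a, c, a) ∩ f(c, b, c), a ∩ a ∪ a ∩ a ∩ b ∩ b ∩ b ∩ c ∩ c ∪ a ∩ a ∩ b ∩ b ∩ c ∩ c ∩ c), h(f(a, b, b) ∪ f(b, a, b) ∪ f(b, c, a), a ∩ a ∩ b ∩ b ∩ b ∩ b ∩ h(c, a) ∪ a ∩ a ∩ b ∩ b ∩ b ∩ b ∩ h(c, a) ∪ a ∩ b ∩ b ∩ b ∩ b ∩ b ∩ h(c, a) ∪ a ∩ b ∩ b ∩ b ∩ b ∩ b ∩ h(c, a))), a ∩ a ∩ b ∩ c ∪ a ∩ c ∪ c ∪ c ∪ f(b, b, b), c)
R1 matches:  uses a ∩ a;  w := a ∩ a ∩ b ∩ b ∩ b ∩ c ∩ c ∪ a ∩ a ∩ b ∩ b ∩ c ∩ c ∩ c
The extension variable absorbs all remaining arguments, so the whole application is rewritten.
New term:  a ∪ c ∪ c ∪ c ∪ f(h(f(f(a ∪ a ∪ a ∪ c, f(c, b, a), f(b, b, b)), a ∩ a ∩ a ∩ b ∩ f(a, c, a) ∩ f(c, b, c), h(a ∩ a ∩ b ∩ b ∩ b ∩ c ∩ c ∪ a ∩ a ∩ b ∩ b ∩ b ∩ c ∩ c ∪ a ∩ a ∩ b ∩ b ∩ c ∩ c ∩ c ∪ a ∩ a ∩ b ∩ b ∩ c ∩ c ∩ c, a ∩ a ∩ b ∩ b ∩ b ∩ c ∩ c ∪ a ∩ a ∩ b ∩ b ∩ c ∩ c ∩ c)), h(f(a, b, b) ∪ f(b, a, b) ∪ f(b, c, a), a ∩ a ∩ b ∩ b ∩ b ∩ b ∩ h(c, a) ∪ a ∩ a ∩ b ∩ b ∩ b ∩ b ∩ h(c, a) ∪ a ∩ b ∩ b ∩ b ∩ b ∩ b ∩ h(c, a) ∪ a ∩ b ∩ b ∩ b ∩ b ∩ b ∩ h(c, a))), a ∩ a ∩ b ∩ c ∪ a ∩ c ∪ c ∪ c ∪ f(b, b, b), c)

Answer: a ∪ c ∪ c ∪ c ∪ f(h(f(f(a ∪ a ∪ a ∪ c, f(c, b, a), f(b, b, b)), a ∩ a ∩ a ∩ b ∩ f(a, c, a) ∩ f(c, b, c), h(a ∩ a ∩ b ∩ b ∩ b ∩ c ∩ c ∪ a ∩ a ∩ b ∩ b ∩ b ∩ c ∩ c ∪ a ∩ a ∩ b ∩ b ∩ c ∩ c ∩ c ∪ a ∩ a ∩ b ∩ b ∩ c ∩ c ∩ c, a ∩ a ∩ b ∩ b ∩ b ∩ c ∩ c ∪ a ∩ a ∩ b ∩ b ∩ c ∩ c ∩ c)), h(f(a, b, b) ∪ f(b, a, b) ∪ f(b, c, a), a ∩ a ∩ b ∩ b ∩ b ∩ b ∩ h(c, a) ∪ a ∩ a ∩ b ∩ b ∩ b ∩ b ∩ h(c, a) ∪ a ∩ b ∩ b ∩ b ∩ b ∩ b ∩ h(c, a) ∪ a ∩ b ∩ b ∩ b ∩ b ∩ b ∩ h(c, a))), a ∩ a ∩ b ∩ c ∪ a ∩ c ∪ c ∪ c ∪ f(b, b, b), c)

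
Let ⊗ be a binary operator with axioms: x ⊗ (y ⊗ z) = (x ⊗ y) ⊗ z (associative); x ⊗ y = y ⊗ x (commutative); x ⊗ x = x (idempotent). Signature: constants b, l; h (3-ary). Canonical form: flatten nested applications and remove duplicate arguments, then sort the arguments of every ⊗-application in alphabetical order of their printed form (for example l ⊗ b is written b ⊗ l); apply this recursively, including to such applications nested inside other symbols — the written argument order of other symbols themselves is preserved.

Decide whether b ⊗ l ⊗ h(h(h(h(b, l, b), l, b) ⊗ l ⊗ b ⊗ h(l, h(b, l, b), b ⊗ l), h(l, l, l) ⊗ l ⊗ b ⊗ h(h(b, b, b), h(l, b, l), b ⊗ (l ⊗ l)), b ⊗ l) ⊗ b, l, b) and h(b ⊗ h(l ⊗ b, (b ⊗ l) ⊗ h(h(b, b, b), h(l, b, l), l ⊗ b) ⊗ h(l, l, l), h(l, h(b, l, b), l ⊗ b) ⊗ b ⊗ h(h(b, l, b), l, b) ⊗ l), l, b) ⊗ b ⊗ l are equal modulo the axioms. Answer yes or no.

Answer: no — b ⊗ h(b ⊗ h(b ⊗ h(h(b, l, b), l, b) ⊗ h(l, h(b, l, b), b ⊗ l) ⊗ l, b ⊗ h(h(b, b, b), h(l, b, l), b ⊗ l) ⊗ h(l, l, l) ⊗ l, b ⊗ l), l, b) ⊗ l vs b ⊗ h(b ⊗ h(b ⊗ l, b ⊗ h(h(b, b, b), h(l, b, l), b ⊗ l) ⊗ h(l, l, l) ⊗ l, b ⊗ h(h(b, l, b), l, b) ⊗ h(l, h(b, l, b), b ⊗ l) ⊗ l), l, b) ⊗ l

Derivation:
Left:  b ⊗ l ⊗ h(h(h(h(b, l, b), l, b) ⊗ l ⊗ b ⊗ h(l, h(b, l, b), b ⊗ l), h(l, l, l) ⊗ l ⊗ b ⊗ h(h(b, b, b), h(l, b, l), b ⊗ (l ⊗ l)), b ⊗ l) ⊗ b, l, b)
  Simplify inside:  h(h(h(h(b, l, b), l, b) ⊗ l ⊗ b ⊗ h(l, h(b, l, b), b ⊗ l), h(l, l, l) ⊗ l ⊗ b ⊗ h(h(b, b, b), h(l, b, l), b ⊗ (l ⊗ l)), b ⊗ l) ⊗ b, l, b)  →  h(b ⊗ h(b ⊗ h(h(b, l, b), l, b) ⊗ h(l, h(b, l, b), b ⊗ l) ⊗ l, b ⊗ h(h(b, b, b), h(l, b, l), b ⊗ l) ⊗ h(l, l, l) ⊗ l, b ⊗ l), l, b)
  Sort arguments:  b ⊗ h(b ⊗ h(b ⊗ h(h(b, l, b), l, b) ⊗ h(l, h(b, l, b), b ⊗ l) ⊗ l, b ⊗ h(h(b, b, b), h(l, b, l), b ⊗ l) ⊗ h(l, l, l) ⊗ l, b ⊗ l), l, b) ⊗ l
Right:  h(b ⊗ h(l ⊗ b, (b ⊗ l) ⊗ h(h(b, b, b), h(l, b, l), l ⊗ b) ⊗ h(l, l, l), h(l, h(b, l, b), l ⊗ b) ⊗ b ⊗ h(h(b, l, b), l, b) ⊗ l), l, b) ⊗ b ⊗ l
  Canonicalize subterm:  h(b ⊗ h(l ⊗ b, (b ⊗ l) ⊗ h(h(b, b, b), h(l, b, l), l ⊗ b) ⊗ h(l, l, l), h(l, h(b, l, b), l ⊗ b) ⊗ b ⊗ h(h(b, l, b), l, b) ⊗ l), l, b)  →  h(b ⊗ h(b ⊗ l, b ⊗ h(h(b, b, b), h(l, b, l), b ⊗ l) ⊗ h(l, l, l) ⊗ l, b ⊗ h(h(b, l, b), l, b) ⊗ h(l, h(b, l, b), b ⊗ l) ⊗ l), l, b)
  Sort arguments:  b ⊗ h(b ⊗ h(b ⊗ l, b ⊗ h(h(b, b, b), h(l, b, l), b ⊗ l) ⊗ h(l, l, l) ⊗ l, b ⊗ h(h(b, l, b), l, b) ⊗ h(l, h(b, l, b), b ⊗ l) ⊗ l), l, b) ⊗ l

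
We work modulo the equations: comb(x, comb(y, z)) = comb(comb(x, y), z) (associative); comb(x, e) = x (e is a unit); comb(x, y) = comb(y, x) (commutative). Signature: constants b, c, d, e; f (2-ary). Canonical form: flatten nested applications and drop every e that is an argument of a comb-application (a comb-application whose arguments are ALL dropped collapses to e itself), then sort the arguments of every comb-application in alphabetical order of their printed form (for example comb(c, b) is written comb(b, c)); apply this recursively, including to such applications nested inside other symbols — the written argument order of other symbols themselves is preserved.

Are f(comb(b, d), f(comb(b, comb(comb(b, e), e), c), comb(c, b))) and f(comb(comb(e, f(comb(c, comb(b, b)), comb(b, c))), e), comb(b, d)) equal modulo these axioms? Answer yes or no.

Left:  f(comb(b, d), f(comb(b, comb(comb(b, e), e), c), comb(c, b)))
  Work inside:  comb(b, comb(comb(b, e), e), c)
  Merge nested applications:  comb(b, b, e, e, c)
  Drop the unit:  drop e (×2)
  Order the arguments:  comb(b, b, c)
  Put back:  f(comb(b, d), f(comb(b, b, c), comb(b, c)))
Right:  f(comb(comb(e, f(comb(c, comb(b, b)), comb(b, c))), e), comb(b, d))
  Descend into:  comb(comb(e, f(comb(c, comb(b, b)), comb(b, c))), e)
  Merge nested applications:  comb(e, f(comb(c, comb(b, b)), comb(b, c)), e)
  Canonicalize subterm:  f(comb(c, comb(b, b)), comb(b, c))  →  f(comb(b, b, c), comb(b, c))
  Unit:  drop e (×2)
  Order the arguments:  f(comb(b, b, c), comb(b, c))
  Put back:  f(f(comb(b, b, c), comb(b, c)), comb(b, d))

Answer: no — f(comb(b, d), f(comb(b, b, c), comb(b, c))) vs f(f(comb(b, b, c), comb(b, c)), comb(b, d))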